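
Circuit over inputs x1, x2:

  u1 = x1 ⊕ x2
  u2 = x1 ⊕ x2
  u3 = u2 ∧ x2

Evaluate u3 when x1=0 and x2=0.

u2 = 0 ⊕ 0 = 0
u3 = 0 ∧ 0 = 0

0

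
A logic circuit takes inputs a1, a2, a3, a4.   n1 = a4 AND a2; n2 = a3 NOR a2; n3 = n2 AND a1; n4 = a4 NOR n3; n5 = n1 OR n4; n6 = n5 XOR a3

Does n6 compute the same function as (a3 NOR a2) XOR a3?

No

n1 = a4 AND a2
n2 = a3 NOR a2
n3 = n2 AND a1 = (a3 NOR a2) AND a1
n4 = a4 NOR n3 = a4 NOR ((a3 NOR a2) AND a1)
n5 = n1 OR n4 = (a4 AND a2) OR (a4 NOR ((a3 NOR a2) AND a1))
n6 = n5 XOR a3 = ((a4 AND a2) OR (a4 NOR ((a3 NOR a2) AND a1))) XOR a3
At a1=0, a2=0, a3=0, a4=1: circuit gives 0, formula gives 1.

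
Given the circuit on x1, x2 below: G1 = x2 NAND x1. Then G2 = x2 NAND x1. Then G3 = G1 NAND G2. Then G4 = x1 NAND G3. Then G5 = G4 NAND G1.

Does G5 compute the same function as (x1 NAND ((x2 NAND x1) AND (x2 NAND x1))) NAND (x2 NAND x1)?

No

G1 = x2 NAND x1
G2 = x2 NAND x1
G3 = G1 NAND G2 = (x2 NAND x1) NAND (x2 NAND x1)
G4 = x1 NAND G3 = x1 NAND ((x2 NAND x1) NAND (x2 NAND x1))
G5 = G4 NAND G1 = (x1 NAND ((x2 NAND x1) NAND (x2 NAND x1))) NAND (x2 NAND x1)
At x1=1, x2=0: circuit gives 0, formula gives 1.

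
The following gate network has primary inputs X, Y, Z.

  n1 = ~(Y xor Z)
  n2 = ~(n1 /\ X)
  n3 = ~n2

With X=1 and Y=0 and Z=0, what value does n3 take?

n1 = ~(0 xor 0) = 1
n2 = ~(1 /\ 1) = 0
n3 = ~0 = 1

1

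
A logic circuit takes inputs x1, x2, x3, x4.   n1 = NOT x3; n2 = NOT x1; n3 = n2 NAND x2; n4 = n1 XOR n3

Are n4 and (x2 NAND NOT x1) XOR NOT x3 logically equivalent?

n1 = NOT x3
n2 = NOT x1
n3 = n2 NAND x2 = NOT x1 NAND x2
n4 = n1 XOR n3 = NOT x3 XOR (NOT x1 NAND x2)
At x1=0, x2=0, x3=0, x4=0: circuit gives 0, formula gives 0.
At x1=0, x2=0, x3=1, x4=0: circuit gives 1, formula gives 1.
Agrees on all 16 inputs.

Yes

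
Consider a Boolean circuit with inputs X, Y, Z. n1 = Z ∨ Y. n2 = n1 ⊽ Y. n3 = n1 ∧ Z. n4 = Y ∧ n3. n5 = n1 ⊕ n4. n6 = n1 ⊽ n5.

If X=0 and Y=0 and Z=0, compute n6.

n1 = 0 ∨ 0 = 0
n3 = 0 ∧ 0 = 0
n4 = 0 ∧ 0 = 0
n5 = 0 ⊕ 0 = 0
n6 = 0 ⊽ 0 = 1

1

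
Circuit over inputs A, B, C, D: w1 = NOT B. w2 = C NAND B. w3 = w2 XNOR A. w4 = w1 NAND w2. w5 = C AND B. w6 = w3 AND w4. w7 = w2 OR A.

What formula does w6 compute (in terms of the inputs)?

w1 = NOT B
w2 = C NAND B
w3 = w2 XNOR A = (C NAND B) XNOR A
w4 = w1 NAND w2 = NOT B NAND (C NAND B)
w6 = w3 AND w4 = ((C NAND B) XNOR A) AND (NOT B NAND (C NAND B))

((C NAND B) XNOR A) AND (NOT B NAND (C NAND B))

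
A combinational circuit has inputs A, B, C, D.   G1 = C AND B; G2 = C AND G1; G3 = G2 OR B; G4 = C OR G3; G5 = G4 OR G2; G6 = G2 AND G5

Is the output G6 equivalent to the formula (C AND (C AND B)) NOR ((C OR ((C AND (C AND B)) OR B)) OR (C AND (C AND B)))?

No

G1 = C AND B
G2 = C AND G1 = C AND (C AND B)
G3 = G2 OR B = (C AND (C AND B)) OR B
G4 = C OR G3 = C OR ((C AND (C AND B)) OR B)
G5 = G4 OR G2 = (C OR ((C AND (C AND B)) OR B)) OR (C AND (C AND B))
G6 = G2 AND G5 = (C AND (C AND B)) AND ((C OR ((C AND (C AND B)) OR B)) OR (C AND (C AND B)))
At A=0, B=0, C=0, D=0: circuit gives 0, formula gives 1.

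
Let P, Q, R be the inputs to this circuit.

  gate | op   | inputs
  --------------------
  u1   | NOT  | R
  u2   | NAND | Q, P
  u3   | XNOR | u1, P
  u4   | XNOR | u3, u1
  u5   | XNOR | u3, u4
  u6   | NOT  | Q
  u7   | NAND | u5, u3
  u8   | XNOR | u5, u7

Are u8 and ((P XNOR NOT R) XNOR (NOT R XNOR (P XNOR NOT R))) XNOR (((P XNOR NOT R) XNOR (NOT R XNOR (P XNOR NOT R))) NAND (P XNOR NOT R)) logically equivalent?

Yes

u1 = NOT R
u3 = u1 XNOR P = NOT R XNOR P
u4 = u3 XNOR u1 = (NOT R XNOR P) XNOR NOT R
u5 = u3 XNOR u4 = (NOT R XNOR P) XNOR ((NOT R XNOR P) XNOR NOT R)
u7 = u5 NAND u3 = ((NOT R XNOR P) XNOR ((NOT R XNOR P) XNOR NOT R)) NAND (NOT R XNOR P)
u8 = u5 XNOR u7 = ((NOT R XNOR P) XNOR ((NOT R XNOR P) XNOR NOT R)) XNOR (((NOT R XNOR P) XNOR ((NOT R XNOR P) XNOR NOT R)) NAND (NOT R XNOR P))
At P=0, Q=0, R=1: circuit gives 0, formula gives 0.
At P=0, Q=0, R=0: circuit gives 1, formula gives 1.
Agrees on all 8 inputs.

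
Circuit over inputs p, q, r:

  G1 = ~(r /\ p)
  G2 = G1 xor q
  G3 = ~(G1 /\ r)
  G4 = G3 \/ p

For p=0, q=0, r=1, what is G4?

0

G1 = ~(1 /\ 0) = 1
G3 = ~(1 /\ 1) = 0
G4 = 0 \/ 0 = 0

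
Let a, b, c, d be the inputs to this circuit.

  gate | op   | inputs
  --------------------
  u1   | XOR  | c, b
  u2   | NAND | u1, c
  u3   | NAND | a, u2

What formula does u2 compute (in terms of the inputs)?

(c XOR b) NAND c

u1 = c XOR b
u2 = u1 NAND c = (c XOR b) NAND c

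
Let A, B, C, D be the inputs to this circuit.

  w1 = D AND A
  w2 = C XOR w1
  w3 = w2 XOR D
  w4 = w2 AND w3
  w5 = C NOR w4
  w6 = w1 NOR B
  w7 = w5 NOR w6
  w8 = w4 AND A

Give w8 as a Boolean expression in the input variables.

((C XOR (D AND A)) AND ((C XOR (D AND A)) XOR D)) AND A

w1 = D AND A
w2 = C XOR w1 = C XOR (D AND A)
w3 = w2 XOR D = (C XOR (D AND A)) XOR D
w4 = w2 AND w3 = (C XOR (D AND A)) AND ((C XOR (D AND A)) XOR D)
w8 = w4 AND A = ((C XOR (D AND A)) AND ((C XOR (D AND A)) XOR D)) AND A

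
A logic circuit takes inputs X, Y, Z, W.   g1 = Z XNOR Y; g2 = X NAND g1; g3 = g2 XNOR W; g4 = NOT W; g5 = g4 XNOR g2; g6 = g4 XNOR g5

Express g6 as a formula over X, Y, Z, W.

g1 = Z XNOR Y
g2 = X NAND g1 = X NAND (Z XNOR Y)
g4 = NOT W
g5 = g4 XNOR g2 = NOT W XNOR (X NAND (Z XNOR Y))
g6 = g4 XNOR g5 = NOT W XNOR (NOT W XNOR (X NAND (Z XNOR Y)))

NOT W XNOR (NOT W XNOR (X NAND (Z XNOR Y)))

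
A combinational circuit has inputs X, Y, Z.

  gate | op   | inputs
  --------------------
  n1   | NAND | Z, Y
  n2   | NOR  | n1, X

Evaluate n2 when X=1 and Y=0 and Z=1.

0

n1 = 1 NAND 0 = 1
n2 = 1 NOR 1 = 0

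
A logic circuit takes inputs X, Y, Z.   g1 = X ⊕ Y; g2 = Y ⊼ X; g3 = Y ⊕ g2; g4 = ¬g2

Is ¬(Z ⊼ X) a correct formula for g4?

No

g2 = Y ⊼ X
g4 = ¬g2 = ¬(Y ⊼ X)
At X=1, Y=0, Z=1: circuit gives 0, formula gives 1.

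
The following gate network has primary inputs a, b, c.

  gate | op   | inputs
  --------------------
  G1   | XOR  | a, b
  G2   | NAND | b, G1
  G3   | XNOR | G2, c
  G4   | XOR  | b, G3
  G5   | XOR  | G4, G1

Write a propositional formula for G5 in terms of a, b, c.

(b XOR ((b NAND (a XOR b)) XNOR c)) XOR (a XOR b)

G1 = a XOR b
G2 = b NAND G1 = b NAND (a XOR b)
G3 = G2 XNOR c = (b NAND (a XOR b)) XNOR c
G4 = b XOR G3 = b XOR ((b NAND (a XOR b)) XNOR c)
G5 = G4 XOR G1 = (b XOR ((b NAND (a XOR b)) XNOR c)) XOR (a XOR b)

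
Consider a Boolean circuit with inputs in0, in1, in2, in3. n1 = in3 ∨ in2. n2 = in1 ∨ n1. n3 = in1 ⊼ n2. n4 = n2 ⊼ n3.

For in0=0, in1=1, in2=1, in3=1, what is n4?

n1 = 1 ∨ 1 = 1
n2 = 1 ∨ 1 = 1
n3 = 1 ⊼ 1 = 0
n4 = 1 ⊼ 0 = 1

1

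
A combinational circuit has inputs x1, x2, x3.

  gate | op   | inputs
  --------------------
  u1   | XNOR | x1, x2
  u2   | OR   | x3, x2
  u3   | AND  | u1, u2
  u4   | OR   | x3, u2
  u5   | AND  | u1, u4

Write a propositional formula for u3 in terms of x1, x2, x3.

u1 = x1 XNOR x2
u2 = x3 OR x2
u3 = u1 AND u2 = (x1 XNOR x2) AND (x3 OR x2)

(x1 XNOR x2) AND (x3 OR x2)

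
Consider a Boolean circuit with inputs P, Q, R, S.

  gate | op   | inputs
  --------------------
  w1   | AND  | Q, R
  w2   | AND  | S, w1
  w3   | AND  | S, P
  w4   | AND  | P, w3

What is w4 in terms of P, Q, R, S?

P AND (S AND P)

w3 = S AND P
w4 = P AND w3 = P AND (S AND P)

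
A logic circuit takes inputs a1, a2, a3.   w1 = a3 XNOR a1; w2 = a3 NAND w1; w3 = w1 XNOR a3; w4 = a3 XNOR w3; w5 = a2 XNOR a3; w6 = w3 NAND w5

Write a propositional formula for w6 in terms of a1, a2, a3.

w1 = a3 XNOR a1
w3 = w1 XNOR a3 = (a3 XNOR a1) XNOR a3
w5 = a2 XNOR a3
w6 = w3 NAND w5 = ((a3 XNOR a1) XNOR a3) NAND (a2 XNOR a3)

((a3 XNOR a1) XNOR a3) NAND (a2 XNOR a3)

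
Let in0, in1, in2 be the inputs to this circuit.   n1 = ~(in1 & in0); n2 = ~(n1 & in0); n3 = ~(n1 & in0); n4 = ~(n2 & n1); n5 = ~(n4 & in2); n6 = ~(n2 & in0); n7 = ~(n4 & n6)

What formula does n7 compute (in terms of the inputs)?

n1 = ~(in1 & in0)
n2 = ~(n1 & in0) = ~((~(in1 & in0)) & in0)
n4 = ~(n2 & n1) = ~((~((~(in1 & in0)) & in0)) & (~(in1 & in0)))
n6 = ~(n2 & in0) = ~((~((~(in1 & in0)) & in0)) & in0)
n7 = ~(n4 & n6) = ~((~((~((~(in1 & in0)) & in0)) & (~(in1 & in0)))) & (~((~((~(in1 & in0)) & in0)) & in0)))

~((~((~((~(in1 & in0)) & in0)) & (~(in1 & in0)))) & (~((~((~(in1 & in0)) & in0)) & in0)))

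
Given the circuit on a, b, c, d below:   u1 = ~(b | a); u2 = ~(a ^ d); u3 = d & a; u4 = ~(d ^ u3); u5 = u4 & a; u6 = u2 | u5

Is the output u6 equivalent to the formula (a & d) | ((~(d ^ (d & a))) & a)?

No

u2 = ~(a ^ d)
u3 = d & a
u4 = ~(d ^ u3) = ~(d ^ (d & a))
u5 = u4 & a = (~(d ^ (d & a))) & a
u6 = u2 | u5 = (~(a ^ d)) | ((~(d ^ (d & a))) & a)
At a=0, b=0, c=0, d=0: circuit gives 1, formula gives 0.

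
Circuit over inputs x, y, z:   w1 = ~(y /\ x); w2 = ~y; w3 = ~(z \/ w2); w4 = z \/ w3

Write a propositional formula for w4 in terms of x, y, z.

z \/ (~(z \/ ~y))

w2 = ~y
w3 = ~(z \/ w2) = ~(z \/ ~y)
w4 = z \/ w3 = z \/ (~(z \/ ~y))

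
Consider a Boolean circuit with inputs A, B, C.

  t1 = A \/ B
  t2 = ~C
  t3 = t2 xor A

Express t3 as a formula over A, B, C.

t2 = ~C
t3 = t2 xor A = ~C xor A

~C xor A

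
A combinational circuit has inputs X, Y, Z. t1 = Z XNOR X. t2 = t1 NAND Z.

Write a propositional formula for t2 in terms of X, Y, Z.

(Z XNOR X) NAND Z

t1 = Z XNOR X
t2 = t1 NAND Z = (Z XNOR X) NAND Z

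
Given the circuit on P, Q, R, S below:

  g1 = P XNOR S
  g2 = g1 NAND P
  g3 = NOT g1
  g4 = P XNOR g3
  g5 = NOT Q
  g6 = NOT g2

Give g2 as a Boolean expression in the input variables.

g1 = P XNOR S
g2 = g1 NAND P = (P XNOR S) NAND P

(P XNOR S) NAND P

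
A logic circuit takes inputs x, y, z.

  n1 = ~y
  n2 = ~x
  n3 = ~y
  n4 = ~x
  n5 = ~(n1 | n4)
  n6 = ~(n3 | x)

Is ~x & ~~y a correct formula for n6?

n3 = ~y
n6 = ~(n3 | x) = ~(~y | x)
At x=0, y=0, z=0: circuit gives 0, formula gives 0.
At x=0, y=1, z=0: circuit gives 1, formula gives 1.
Agrees on all 8 inputs.

Yes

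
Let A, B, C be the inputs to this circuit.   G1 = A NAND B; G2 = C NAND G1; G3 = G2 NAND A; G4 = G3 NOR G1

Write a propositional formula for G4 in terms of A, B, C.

((C NAND (A NAND B)) NAND A) NOR (A NAND B)

G1 = A NAND B
G2 = C NAND G1 = C NAND (A NAND B)
G3 = G2 NAND A = (C NAND (A NAND B)) NAND A
G4 = G3 NOR G1 = ((C NAND (A NAND B)) NAND A) NOR (A NAND B)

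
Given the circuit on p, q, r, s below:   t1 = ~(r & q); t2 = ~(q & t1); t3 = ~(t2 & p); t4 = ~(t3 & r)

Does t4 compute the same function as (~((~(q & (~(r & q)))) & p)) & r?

t1 = ~(r & q)
t2 = ~(q & t1) = ~(q & (~(r & q)))
t3 = ~(t2 & p) = ~((~(q & (~(r & q)))) & p)
t4 = ~(t3 & r) = ~((~((~(q & (~(r & q)))) & p)) & r)
At p=0, q=0, r=0, s=0: circuit gives 1, formula gives 0.

No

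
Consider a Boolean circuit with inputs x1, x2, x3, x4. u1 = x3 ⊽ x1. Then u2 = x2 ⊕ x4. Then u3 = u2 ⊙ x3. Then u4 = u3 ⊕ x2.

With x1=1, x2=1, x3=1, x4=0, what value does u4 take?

u2 = 1 ⊕ 0 = 1
u3 = 1 ⊙ 1 = 1
u4 = 1 ⊕ 1 = 0

0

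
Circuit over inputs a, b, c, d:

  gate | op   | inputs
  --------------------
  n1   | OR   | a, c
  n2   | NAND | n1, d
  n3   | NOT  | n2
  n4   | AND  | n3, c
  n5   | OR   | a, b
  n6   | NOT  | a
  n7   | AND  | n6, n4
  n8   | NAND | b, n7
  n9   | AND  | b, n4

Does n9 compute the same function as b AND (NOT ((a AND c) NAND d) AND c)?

n1 = a OR c
n2 = n1 NAND d = (a OR c) NAND d
n3 = NOT n2 = NOT ((a OR c) NAND d)
n4 = n3 AND c = NOT ((a OR c) NAND d) AND c
n9 = b AND n4 = b AND (NOT ((a OR c) NAND d) AND c)
At a=0, b=1, c=1, d=1: circuit gives 1, formula gives 0.

No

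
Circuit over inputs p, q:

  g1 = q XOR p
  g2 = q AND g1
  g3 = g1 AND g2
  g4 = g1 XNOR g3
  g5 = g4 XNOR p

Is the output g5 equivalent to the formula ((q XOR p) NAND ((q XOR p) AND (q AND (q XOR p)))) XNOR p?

No

g1 = q XOR p
g2 = q AND g1 = q AND (q XOR p)
g3 = g1 AND g2 = (q XOR p) AND (q AND (q XOR p))
g4 = g1 XNOR g3 = (q XOR p) XNOR ((q XOR p) AND (q AND (q XOR p)))
g5 = g4 XNOR p = ((q XOR p) XNOR ((q XOR p) AND (q AND (q XOR p)))) XNOR p
At p=0, q=1: circuit gives 0, formula gives 1.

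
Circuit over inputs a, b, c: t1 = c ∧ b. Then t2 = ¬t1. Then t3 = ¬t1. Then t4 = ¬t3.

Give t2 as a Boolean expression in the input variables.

t1 = c ∧ b
t2 = ¬t1 = ¬(c ∧ b)

¬(c ∧ b)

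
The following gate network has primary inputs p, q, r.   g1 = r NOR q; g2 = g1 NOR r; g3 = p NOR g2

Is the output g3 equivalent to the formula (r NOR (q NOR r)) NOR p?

Yes

g1 = r NOR q
g2 = g1 NOR r = (r NOR q) NOR r
g3 = p NOR g2 = p NOR ((r NOR q) NOR r)
At p=0, q=1, r=0: circuit gives 0, formula gives 0.
At p=0, q=0, r=0: circuit gives 1, formula gives 1.
Agrees on all 8 inputs.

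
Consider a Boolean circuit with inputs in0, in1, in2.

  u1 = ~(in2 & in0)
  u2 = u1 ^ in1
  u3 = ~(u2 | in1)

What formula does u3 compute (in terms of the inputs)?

~(((~(in2 & in0)) ^ in1) | in1)

u1 = ~(in2 & in0)
u2 = u1 ^ in1 = (~(in2 & in0)) ^ in1
u3 = ~(u2 | in1) = ~(((~(in2 & in0)) ^ in1) | in1)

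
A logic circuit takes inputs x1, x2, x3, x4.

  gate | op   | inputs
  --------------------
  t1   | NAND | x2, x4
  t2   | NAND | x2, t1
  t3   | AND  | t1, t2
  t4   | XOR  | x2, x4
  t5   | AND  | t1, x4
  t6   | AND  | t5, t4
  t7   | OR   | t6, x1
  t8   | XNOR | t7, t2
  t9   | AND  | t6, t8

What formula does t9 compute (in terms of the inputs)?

(((x2 NAND x4) AND x4) AND (x2 XOR x4)) AND (((((x2 NAND x4) AND x4) AND (x2 XOR x4)) OR x1) XNOR (x2 NAND (x2 NAND x4)))

t1 = x2 NAND x4
t2 = x2 NAND t1 = x2 NAND (x2 NAND x4)
t4 = x2 XOR x4
t5 = t1 AND x4 = (x2 NAND x4) AND x4
t6 = t5 AND t4 = ((x2 NAND x4) AND x4) AND (x2 XOR x4)
t7 = t6 OR x1 = (((x2 NAND x4) AND x4) AND (x2 XOR x4)) OR x1
t8 = t7 XNOR t2 = ((((x2 NAND x4) AND x4) AND (x2 XOR x4)) OR x1) XNOR (x2 NAND (x2 NAND x4))
t9 = t6 AND t8 = (((x2 NAND x4) AND x4) AND (x2 XOR x4)) AND (((((x2 NAND x4) AND x4) AND (x2 XOR x4)) OR x1) XNOR (x2 NAND (x2 NAND x4)))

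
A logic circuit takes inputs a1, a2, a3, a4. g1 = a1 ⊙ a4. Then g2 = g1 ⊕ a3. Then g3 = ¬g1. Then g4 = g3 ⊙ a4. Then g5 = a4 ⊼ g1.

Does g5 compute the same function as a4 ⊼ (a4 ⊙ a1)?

Yes

g1 = a1 ⊙ a4
g5 = a4 ⊼ g1 = a4 ⊼ (a1 ⊙ a4)
At a1=1, a2=0, a3=0, a4=1: circuit gives 0, formula gives 0.
At a1=0, a2=0, a3=0, a4=0: circuit gives 1, formula gives 1.
Agrees on all 16 inputs.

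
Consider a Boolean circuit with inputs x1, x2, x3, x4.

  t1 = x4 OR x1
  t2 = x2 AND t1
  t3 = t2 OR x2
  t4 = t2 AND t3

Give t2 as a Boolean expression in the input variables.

t1 = x4 OR x1
t2 = x2 AND t1 = x2 AND (x4 OR x1)

x2 AND (x4 OR x1)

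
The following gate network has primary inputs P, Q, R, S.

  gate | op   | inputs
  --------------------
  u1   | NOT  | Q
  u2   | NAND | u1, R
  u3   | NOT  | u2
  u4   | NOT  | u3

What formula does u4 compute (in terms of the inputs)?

u1 = NOT Q
u2 = u1 NAND R = NOT Q NAND R
u3 = NOT u2 = NOT (NOT Q NAND R)
u4 = NOT u3 = NOT NOT (NOT Q NAND R)

NOT NOT (NOT Q NAND R)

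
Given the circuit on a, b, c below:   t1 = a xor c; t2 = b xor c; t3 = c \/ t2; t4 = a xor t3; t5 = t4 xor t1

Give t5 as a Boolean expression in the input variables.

(a xor (c \/ (b xor c))) xor (a xor c)

t1 = a xor c
t2 = b xor c
t3 = c \/ t2 = c \/ (b xor c)
t4 = a xor t3 = a xor (c \/ (b xor c))
t5 = t4 xor t1 = (a xor (c \/ (b xor c))) xor (a xor c)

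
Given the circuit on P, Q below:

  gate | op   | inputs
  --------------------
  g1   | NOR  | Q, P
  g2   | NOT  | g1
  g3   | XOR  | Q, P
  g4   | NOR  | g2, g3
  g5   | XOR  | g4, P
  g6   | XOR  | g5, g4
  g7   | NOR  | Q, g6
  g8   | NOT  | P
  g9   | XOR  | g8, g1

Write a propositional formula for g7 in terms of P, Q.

g1 = Q NOR P
g2 = NOT g1 = NOT (Q NOR P)
g3 = Q XOR P
g4 = g2 NOR g3 = NOT (Q NOR P) NOR (Q XOR P)
g5 = g4 XOR P = (NOT (Q NOR P) NOR (Q XOR P)) XOR P
g6 = g5 XOR g4 = ((NOT (Q NOR P) NOR (Q XOR P)) XOR P) XOR (NOT (Q NOR P) NOR (Q XOR P))
g7 = Q NOR g6 = Q NOR (((NOT (Q NOR P) NOR (Q XOR P)) XOR P) XOR (NOT (Q NOR P) NOR (Q XOR P)))

Q NOR (((NOT (Q NOR P) NOR (Q XOR P)) XOR P) XOR (NOT (Q NOR P) NOR (Q XOR P)))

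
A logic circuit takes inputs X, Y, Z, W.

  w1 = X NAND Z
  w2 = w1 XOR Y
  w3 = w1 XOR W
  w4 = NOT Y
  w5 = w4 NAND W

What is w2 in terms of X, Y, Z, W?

w1 = X NAND Z
w2 = w1 XOR Y = (X NAND Z) XOR Y

(X NAND Z) XOR Y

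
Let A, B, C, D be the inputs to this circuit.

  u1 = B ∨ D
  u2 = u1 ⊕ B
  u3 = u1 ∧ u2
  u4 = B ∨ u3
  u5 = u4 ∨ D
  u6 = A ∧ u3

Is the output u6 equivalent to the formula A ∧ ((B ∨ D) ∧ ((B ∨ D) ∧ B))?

u1 = B ∨ D
u2 = u1 ⊕ B = (B ∨ D) ⊕ B
u3 = u1 ∧ u2 = (B ∨ D) ∧ ((B ∨ D) ⊕ B)
u6 = A ∧ u3 = A ∧ ((B ∨ D) ∧ ((B ∨ D) ⊕ B))
At A=1, B=0, C=0, D=1: circuit gives 1, formula gives 0.

No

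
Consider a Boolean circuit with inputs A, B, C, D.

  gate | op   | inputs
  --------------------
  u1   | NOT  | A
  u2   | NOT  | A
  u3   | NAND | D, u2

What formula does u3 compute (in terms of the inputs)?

u2 = NOT A
u3 = D NAND u2 = D NAND NOT A

D NAND NOT A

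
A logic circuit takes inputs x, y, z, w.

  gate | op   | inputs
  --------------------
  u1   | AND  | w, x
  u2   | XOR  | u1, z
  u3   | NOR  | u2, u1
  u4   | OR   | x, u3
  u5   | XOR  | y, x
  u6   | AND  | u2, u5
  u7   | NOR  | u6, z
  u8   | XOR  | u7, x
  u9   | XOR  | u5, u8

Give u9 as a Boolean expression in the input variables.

u1 = w AND x
u2 = u1 XOR z = (w AND x) XOR z
u5 = y XOR x
u6 = u2 AND u5 = ((w AND x) XOR z) AND (y XOR x)
u7 = u6 NOR z = (((w AND x) XOR z) AND (y XOR x)) NOR z
u8 = u7 XOR x = ((((w AND x) XOR z) AND (y XOR x)) NOR z) XOR x
u9 = u5 XOR u8 = (y XOR x) XOR (((((w AND x) XOR z) AND (y XOR x)) NOR z) XOR x)

(y XOR x) XOR (((((w AND x) XOR z) AND (y XOR x)) NOR z) XOR x)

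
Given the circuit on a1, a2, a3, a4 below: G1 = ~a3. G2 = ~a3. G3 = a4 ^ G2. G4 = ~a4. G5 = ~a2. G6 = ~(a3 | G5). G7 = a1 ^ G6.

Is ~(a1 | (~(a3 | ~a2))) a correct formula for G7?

G5 = ~a2
G6 = ~(a3 | G5) = ~(a3 | ~a2)
G7 = a1 ^ G6 = a1 ^ (~(a3 | ~a2))
At a1=0, a2=0, a3=0, a4=0: circuit gives 0, formula gives 1.

No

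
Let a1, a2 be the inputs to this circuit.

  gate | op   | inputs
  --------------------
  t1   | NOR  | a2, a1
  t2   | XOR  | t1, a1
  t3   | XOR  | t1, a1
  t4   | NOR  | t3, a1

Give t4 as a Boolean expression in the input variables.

t1 = a2 NOR a1
t3 = t1 XOR a1 = (a2 NOR a1) XOR a1
t4 = t3 NOR a1 = ((a2 NOR a1) XOR a1) NOR a1

((a2 NOR a1) XOR a1) NOR a1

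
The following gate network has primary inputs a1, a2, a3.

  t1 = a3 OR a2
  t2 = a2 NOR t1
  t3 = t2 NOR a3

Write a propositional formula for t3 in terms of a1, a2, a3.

(a2 NOR (a3 OR a2)) NOR a3

t1 = a3 OR a2
t2 = a2 NOR t1 = a2 NOR (a3 OR a2)
t3 = t2 NOR a3 = (a2 NOR (a3 OR a2)) NOR a3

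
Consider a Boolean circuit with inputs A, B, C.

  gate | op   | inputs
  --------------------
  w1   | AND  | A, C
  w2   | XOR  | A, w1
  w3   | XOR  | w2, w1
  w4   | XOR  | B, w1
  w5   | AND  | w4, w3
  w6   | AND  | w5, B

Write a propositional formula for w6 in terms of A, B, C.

w1 = A AND C
w2 = A XOR w1 = A XOR (A AND C)
w3 = w2 XOR w1 = (A XOR (A AND C)) XOR (A AND C)
w4 = B XOR w1 = B XOR (A AND C)
w5 = w4 AND w3 = (B XOR (A AND C)) AND ((A XOR (A AND C)) XOR (A AND C))
w6 = w5 AND B = ((B XOR (A AND C)) AND ((A XOR (A AND C)) XOR (A AND C))) AND B

((B XOR (A AND C)) AND ((A XOR (A AND C)) XOR (A AND C))) AND B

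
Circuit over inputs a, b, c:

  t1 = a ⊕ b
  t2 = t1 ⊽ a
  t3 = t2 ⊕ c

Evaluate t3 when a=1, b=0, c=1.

t1 = 1 ⊕ 0 = 1
t2 = 1 ⊽ 1 = 0
t3 = 0 ⊕ 1 = 1

1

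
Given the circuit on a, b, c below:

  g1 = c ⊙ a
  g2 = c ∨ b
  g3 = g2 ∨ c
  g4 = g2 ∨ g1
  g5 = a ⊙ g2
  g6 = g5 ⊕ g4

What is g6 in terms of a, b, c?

g1 = c ⊙ a
g2 = c ∨ b
g4 = g2 ∨ g1 = (c ∨ b) ∨ (c ⊙ a)
g5 = a ⊙ g2 = a ⊙ (c ∨ b)
g6 = g5 ⊕ g4 = (a ⊙ (c ∨ b)) ⊕ ((c ∨ b) ∨ (c ⊙ a))

(a ⊙ (c ∨ b)) ⊕ ((c ∨ b) ∨ (c ⊙ a))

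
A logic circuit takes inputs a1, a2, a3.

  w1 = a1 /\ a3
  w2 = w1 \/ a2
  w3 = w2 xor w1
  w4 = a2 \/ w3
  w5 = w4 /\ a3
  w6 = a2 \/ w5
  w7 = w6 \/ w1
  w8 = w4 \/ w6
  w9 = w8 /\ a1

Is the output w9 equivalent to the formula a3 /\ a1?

w1 = a1 /\ a3
w2 = w1 \/ a2 = (a1 /\ a3) \/ a2
w3 = w2 xor w1 = ((a1 /\ a3) \/ a2) xor (a1 /\ a3)
w4 = a2 \/ w3 = a2 \/ (((a1 /\ a3) \/ a2) xor (a1 /\ a3))
w5 = w4 /\ a3 = (a2 \/ (((a1 /\ a3) \/ a2) xor (a1 /\ a3))) /\ a3
w6 = a2 \/ w5 = a2 \/ ((a2 \/ (((a1 /\ a3) \/ a2) xor (a1 /\ a3))) /\ a3)
w8 = w4 \/ w6 = (a2 \/ (((a1 /\ a3) \/ a2) xor (a1 /\ a3))) \/ (a2 \/ ((a2 \/ (((a1 /\ a3) \/ a2) xor (a1 /\ a3))) /\ a3))
w9 = w8 /\ a1 = ((a2 \/ (((a1 /\ a3) \/ a2) xor (a1 /\ a3))) \/ (a2 \/ ((a2 \/ (((a1 /\ a3) \/ a2) xor (a1 /\ a3))) /\ a3))) /\ a1
At a1=1, a2=0, a3=1: circuit gives 0, formula gives 1.

No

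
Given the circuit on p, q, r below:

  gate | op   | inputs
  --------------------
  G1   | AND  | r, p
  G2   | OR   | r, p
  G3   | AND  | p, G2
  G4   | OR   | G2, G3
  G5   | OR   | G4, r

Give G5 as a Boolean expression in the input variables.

G2 = r OR p
G3 = p AND G2 = p AND (r OR p)
G4 = G2 OR G3 = (r OR p) OR (p AND (r OR p))
G5 = G4 OR r = ((r OR p) OR (p AND (r OR p))) OR r

((r OR p) OR (p AND (r OR p))) OR r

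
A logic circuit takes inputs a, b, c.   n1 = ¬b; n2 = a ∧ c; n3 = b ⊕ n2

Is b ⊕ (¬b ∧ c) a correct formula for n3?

n2 = a ∧ c
n3 = b ⊕ n2 = b ⊕ (a ∧ c)
At a=0, b=0, c=1: circuit gives 0, formula gives 1.

No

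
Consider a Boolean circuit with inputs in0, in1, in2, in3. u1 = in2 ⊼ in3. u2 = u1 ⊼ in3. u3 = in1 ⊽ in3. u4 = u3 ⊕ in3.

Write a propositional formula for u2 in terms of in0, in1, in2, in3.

u1 = in2 ⊼ in3
u2 = u1 ⊼ in3 = (in2 ⊼ in3) ⊼ in3

(in2 ⊼ in3) ⊼ in3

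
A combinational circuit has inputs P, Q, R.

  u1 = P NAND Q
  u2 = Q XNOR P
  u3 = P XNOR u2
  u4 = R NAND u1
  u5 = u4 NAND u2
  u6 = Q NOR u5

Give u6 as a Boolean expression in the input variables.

u1 = P NAND Q
u2 = Q XNOR P
u4 = R NAND u1 = R NAND (P NAND Q)
u5 = u4 NAND u2 = (R NAND (P NAND Q)) NAND (Q XNOR P)
u6 = Q NOR u5 = Q NOR ((R NAND (P NAND Q)) NAND (Q XNOR P))

Q NOR ((R NAND (P NAND Q)) NAND (Q XNOR P))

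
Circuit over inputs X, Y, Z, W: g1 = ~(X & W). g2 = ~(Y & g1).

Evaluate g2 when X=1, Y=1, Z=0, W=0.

g1 = ~(1 & 0) = 1
g2 = ~(1 & 1) = 0

0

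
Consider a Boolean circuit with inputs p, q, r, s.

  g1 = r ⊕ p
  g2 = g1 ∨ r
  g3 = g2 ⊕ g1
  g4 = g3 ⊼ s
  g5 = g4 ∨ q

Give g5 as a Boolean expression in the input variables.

g1 = r ⊕ p
g2 = g1 ∨ r = (r ⊕ p) ∨ r
g3 = g2 ⊕ g1 = ((r ⊕ p) ∨ r) ⊕ (r ⊕ p)
g4 = g3 ⊼ s = (((r ⊕ p) ∨ r) ⊕ (r ⊕ p)) ⊼ s
g5 = g4 ∨ q = ((((r ⊕ p) ∨ r) ⊕ (r ⊕ p)) ⊼ s) ∨ q

((((r ⊕ p) ∨ r) ⊕ (r ⊕ p)) ⊼ s) ∨ q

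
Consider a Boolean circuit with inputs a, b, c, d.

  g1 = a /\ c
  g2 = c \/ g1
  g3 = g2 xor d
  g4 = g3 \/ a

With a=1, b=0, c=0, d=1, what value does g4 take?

g1 = 1 /\ 0 = 0
g2 = 0 \/ 0 = 0
g3 = 0 xor 1 = 1
g4 = 1 \/ 1 = 1

1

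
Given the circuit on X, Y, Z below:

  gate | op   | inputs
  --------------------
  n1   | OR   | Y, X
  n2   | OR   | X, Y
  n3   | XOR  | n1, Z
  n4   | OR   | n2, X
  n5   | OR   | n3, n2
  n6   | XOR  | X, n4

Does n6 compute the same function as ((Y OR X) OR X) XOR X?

n2 = X OR Y
n4 = n2 OR X = (X OR Y) OR X
n6 = X XOR n4 = X XOR ((X OR Y) OR X)
At X=0, Y=0, Z=0: circuit gives 0, formula gives 0.
At X=0, Y=1, Z=0: circuit gives 1, formula gives 1.
Agrees on all 8 inputs.

Yes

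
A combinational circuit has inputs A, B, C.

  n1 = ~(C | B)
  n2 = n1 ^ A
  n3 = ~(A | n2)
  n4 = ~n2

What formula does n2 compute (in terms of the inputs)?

(~(C | B)) ^ A

n1 = ~(C | B)
n2 = n1 ^ A = (~(C | B)) ^ A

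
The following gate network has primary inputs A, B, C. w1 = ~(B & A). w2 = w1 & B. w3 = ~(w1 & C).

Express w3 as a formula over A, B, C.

w1 = ~(B & A)
w3 = ~(w1 & C) = ~((~(B & A)) & C)

~((~(B & A)) & C)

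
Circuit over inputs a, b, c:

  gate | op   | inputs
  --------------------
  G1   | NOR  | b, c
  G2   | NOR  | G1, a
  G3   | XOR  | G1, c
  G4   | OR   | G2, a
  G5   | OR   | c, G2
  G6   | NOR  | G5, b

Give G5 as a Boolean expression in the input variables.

c OR ((b NOR c) NOR a)

G1 = b NOR c
G2 = G1 NOR a = (b NOR c) NOR a
G5 = c OR G2 = c OR ((b NOR c) NOR a)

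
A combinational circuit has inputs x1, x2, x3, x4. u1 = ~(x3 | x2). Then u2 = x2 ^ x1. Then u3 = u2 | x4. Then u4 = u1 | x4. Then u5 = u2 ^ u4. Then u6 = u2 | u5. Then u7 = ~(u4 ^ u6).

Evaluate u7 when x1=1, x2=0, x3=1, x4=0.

0

u1 = ~(1 | 0) = 0
u2 = 0 ^ 1 = 1
u4 = 0 | 0 = 0
u5 = 1 ^ 0 = 1
u6 = 1 | 1 = 1
u7 = ~(0 ^ 1) = 0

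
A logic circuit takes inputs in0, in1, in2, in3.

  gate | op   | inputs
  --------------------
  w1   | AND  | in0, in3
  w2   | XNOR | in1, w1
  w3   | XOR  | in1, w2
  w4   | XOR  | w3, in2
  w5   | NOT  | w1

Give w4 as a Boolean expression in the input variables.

(in1 XOR (in1 XNOR (in0 AND in3))) XOR in2

w1 = in0 AND in3
w2 = in1 XNOR w1 = in1 XNOR (in0 AND in3)
w3 = in1 XOR w2 = in1 XOR (in1 XNOR (in0 AND in3))
w4 = w3 XOR in2 = (in1 XOR (in1 XNOR (in0 AND in3))) XOR in2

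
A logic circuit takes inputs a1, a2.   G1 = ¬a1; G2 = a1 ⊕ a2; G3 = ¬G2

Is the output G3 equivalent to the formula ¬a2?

No

G2 = a1 ⊕ a2
G3 = ¬G2 = ¬(a1 ⊕ a2)
At a1=1, a2=0: circuit gives 0, formula gives 1.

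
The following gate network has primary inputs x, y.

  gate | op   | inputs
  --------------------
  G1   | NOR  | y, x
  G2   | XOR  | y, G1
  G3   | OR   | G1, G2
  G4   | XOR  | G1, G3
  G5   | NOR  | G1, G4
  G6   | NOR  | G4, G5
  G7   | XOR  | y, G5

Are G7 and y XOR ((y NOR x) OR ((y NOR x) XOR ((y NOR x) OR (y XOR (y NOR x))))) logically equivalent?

G1 = y NOR x
G2 = y XOR G1 = y XOR (y NOR x)
G3 = G1 OR G2 = (y NOR x) OR (y XOR (y NOR x))
G4 = G1 XOR G3 = (y NOR x) XOR ((y NOR x) OR (y XOR (y NOR x)))
G5 = G1 NOR G4 = (y NOR x) NOR ((y NOR x) XOR ((y NOR x) OR (y XOR (y NOR x))))
G7 = y XOR G5 = y XOR ((y NOR x) NOR ((y NOR x) XOR ((y NOR x) OR (y XOR (y NOR x)))))
At x=0, y=0: circuit gives 0, formula gives 1.

No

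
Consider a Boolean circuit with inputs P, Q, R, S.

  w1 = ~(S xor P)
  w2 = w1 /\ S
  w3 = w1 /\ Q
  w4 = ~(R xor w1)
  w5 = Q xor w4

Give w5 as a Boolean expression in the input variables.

Q xor (~(R xor (~(S xor P))))

w1 = ~(S xor P)
w4 = ~(R xor w1) = ~(R xor (~(S xor P)))
w5 = Q xor w4 = Q xor (~(R xor (~(S xor P))))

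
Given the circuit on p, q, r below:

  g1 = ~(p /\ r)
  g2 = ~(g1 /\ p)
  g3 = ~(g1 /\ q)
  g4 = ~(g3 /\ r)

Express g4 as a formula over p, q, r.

g1 = ~(p /\ r)
g3 = ~(g1 /\ q) = ~((~(p /\ r)) /\ q)
g4 = ~(g3 /\ r) = ~((~((~(p /\ r)) /\ q)) /\ r)

~((~((~(p /\ r)) /\ q)) /\ r)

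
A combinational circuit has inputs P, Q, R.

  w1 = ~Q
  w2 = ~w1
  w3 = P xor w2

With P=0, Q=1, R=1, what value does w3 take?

1

w1 = ~1 = 0
w2 = ~0 = 1
w3 = 0 xor 1 = 1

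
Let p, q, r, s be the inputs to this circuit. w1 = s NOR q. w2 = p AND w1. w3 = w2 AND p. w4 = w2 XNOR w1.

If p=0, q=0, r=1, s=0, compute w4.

0

w1 = 0 NOR 0 = 1
w2 = 0 AND 1 = 0
w4 = 0 XNOR 1 = 0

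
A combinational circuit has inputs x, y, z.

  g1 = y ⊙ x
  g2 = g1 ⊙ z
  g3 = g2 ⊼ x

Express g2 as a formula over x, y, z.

g1 = y ⊙ x
g2 = g1 ⊙ z = (y ⊙ x) ⊙ z

(y ⊙ x) ⊙ z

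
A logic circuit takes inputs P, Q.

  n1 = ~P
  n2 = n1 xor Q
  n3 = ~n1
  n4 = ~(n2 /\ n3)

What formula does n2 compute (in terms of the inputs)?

~P xor Q

n1 = ~P
n2 = n1 xor Q = ~P xor Q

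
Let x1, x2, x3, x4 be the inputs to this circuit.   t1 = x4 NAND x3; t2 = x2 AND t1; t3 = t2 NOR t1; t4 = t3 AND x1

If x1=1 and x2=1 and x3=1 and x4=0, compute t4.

t1 = 0 NAND 1 = 1
t2 = 1 AND 1 = 1
t3 = 1 NOR 1 = 0
t4 = 0 AND 1 = 0

0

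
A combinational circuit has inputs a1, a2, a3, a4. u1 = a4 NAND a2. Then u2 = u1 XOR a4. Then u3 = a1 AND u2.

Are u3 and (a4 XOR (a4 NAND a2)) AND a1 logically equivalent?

u1 = a4 NAND a2
u2 = u1 XOR a4 = (a4 NAND a2) XOR a4
u3 = a1 AND u2 = a1 AND ((a4 NAND a2) XOR a4)
At a1=0, a2=0, a3=0, a4=0: circuit gives 0, formula gives 0.
At a1=1, a2=0, a3=0, a4=0: circuit gives 1, formula gives 1.
Agrees on all 16 inputs.

Yes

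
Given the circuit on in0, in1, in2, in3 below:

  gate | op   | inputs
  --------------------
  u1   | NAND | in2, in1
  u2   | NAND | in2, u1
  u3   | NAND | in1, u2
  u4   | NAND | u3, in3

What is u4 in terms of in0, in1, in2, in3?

(in1 NAND (in2 NAND (in2 NAND in1))) NAND in3

u1 = in2 NAND in1
u2 = in2 NAND u1 = in2 NAND (in2 NAND in1)
u3 = in1 NAND u2 = in1 NAND (in2 NAND (in2 NAND in1))
u4 = u3 NAND in3 = (in1 NAND (in2 NAND (in2 NAND in1))) NAND in3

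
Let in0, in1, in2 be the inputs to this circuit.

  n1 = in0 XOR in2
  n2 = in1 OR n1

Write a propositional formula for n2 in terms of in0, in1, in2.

n1 = in0 XOR in2
n2 = in1 OR n1 = in1 OR (in0 XOR in2)

in1 OR (in0 XOR in2)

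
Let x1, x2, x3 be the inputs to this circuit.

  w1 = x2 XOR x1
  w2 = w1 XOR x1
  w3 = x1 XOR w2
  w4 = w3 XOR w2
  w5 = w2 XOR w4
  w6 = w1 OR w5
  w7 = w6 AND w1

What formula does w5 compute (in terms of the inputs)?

w1 = x2 XOR x1
w2 = w1 XOR x1 = (x2 XOR x1) XOR x1
w3 = x1 XOR w2 = x1 XOR ((x2 XOR x1) XOR x1)
w4 = w3 XOR w2 = (x1 XOR ((x2 XOR x1) XOR x1)) XOR ((x2 XOR x1) XOR x1)
w5 = w2 XOR w4 = ((x2 XOR x1) XOR x1) XOR ((x1 XOR ((x2 XOR x1) XOR x1)) XOR ((x2 XOR x1) XOR x1))

((x2 XOR x1) XOR x1) XOR ((x1 XOR ((x2 XOR x1) XOR x1)) XOR ((x2 XOR x1) XOR x1))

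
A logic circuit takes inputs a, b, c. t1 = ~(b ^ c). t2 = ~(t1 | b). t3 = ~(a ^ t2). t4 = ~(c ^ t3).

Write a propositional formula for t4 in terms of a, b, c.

~(c ^ (~(a ^ (~((~(b ^ c)) | b)))))

t1 = ~(b ^ c)
t2 = ~(t1 | b) = ~((~(b ^ c)) | b)
t3 = ~(a ^ t2) = ~(a ^ (~((~(b ^ c)) | b)))
t4 = ~(c ^ t3) = ~(c ^ (~(a ^ (~((~(b ^ c)) | b)))))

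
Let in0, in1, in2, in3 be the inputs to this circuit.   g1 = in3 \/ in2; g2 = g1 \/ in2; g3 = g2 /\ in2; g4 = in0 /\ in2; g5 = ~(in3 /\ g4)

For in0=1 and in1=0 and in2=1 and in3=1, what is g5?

0

g4 = 1 /\ 1 = 1
g5 = ~(1 /\ 1) = 0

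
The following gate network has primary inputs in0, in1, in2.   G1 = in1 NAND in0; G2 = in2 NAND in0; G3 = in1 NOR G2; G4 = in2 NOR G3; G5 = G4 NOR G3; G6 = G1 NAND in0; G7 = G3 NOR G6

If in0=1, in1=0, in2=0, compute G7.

1

G1 = 0 NAND 1 = 1
G2 = 0 NAND 1 = 1
G3 = 0 NOR 1 = 0
G6 = 1 NAND 1 = 0
G7 = 0 NOR 0 = 1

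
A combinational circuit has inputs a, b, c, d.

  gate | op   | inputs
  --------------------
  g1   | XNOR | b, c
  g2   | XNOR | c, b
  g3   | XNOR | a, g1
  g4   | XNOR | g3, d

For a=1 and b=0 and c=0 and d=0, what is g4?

0

g1 = 0 XNOR 0 = 1
g3 = 1 XNOR 1 = 1
g4 = 1 XNOR 0 = 0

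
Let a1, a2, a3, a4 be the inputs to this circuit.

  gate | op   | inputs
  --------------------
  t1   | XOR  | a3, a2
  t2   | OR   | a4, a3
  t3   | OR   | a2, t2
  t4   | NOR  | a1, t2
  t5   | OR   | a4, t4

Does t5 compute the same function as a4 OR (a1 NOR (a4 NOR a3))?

t2 = a4 OR a3
t4 = a1 NOR t2 = a1 NOR (a4 OR a3)
t5 = a4 OR t4 = a4 OR (a1 NOR (a4 OR a3))
At a1=0, a2=0, a3=0, a4=0: circuit gives 1, formula gives 0.

No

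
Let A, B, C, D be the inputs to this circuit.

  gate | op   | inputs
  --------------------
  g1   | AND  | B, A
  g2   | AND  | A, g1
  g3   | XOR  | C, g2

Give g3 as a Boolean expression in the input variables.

C XOR (A AND (B AND A))

g1 = B AND A
g2 = A AND g1 = A AND (B AND A)
g3 = C XOR g2 = C XOR (A AND (B AND A))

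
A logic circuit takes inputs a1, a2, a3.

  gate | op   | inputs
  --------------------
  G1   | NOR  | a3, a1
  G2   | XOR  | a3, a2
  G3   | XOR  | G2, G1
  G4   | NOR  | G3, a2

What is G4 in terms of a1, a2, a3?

G1 = a3 NOR a1
G2 = a3 XOR a2
G3 = G2 XOR G1 = (a3 XOR a2) XOR (a3 NOR a1)
G4 = G3 NOR a2 = ((a3 XOR a2) XOR (a3 NOR a1)) NOR a2

((a3 XOR a2) XOR (a3 NOR a1)) NOR a2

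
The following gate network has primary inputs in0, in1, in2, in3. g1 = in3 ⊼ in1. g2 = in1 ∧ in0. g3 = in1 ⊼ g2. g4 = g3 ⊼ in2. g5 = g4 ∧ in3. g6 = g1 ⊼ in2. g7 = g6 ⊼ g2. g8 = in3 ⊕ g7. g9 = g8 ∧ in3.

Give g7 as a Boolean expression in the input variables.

g1 = in3 ⊼ in1
g2 = in1 ∧ in0
g6 = g1 ⊼ in2 = (in3 ⊼ in1) ⊼ in2
g7 = g6 ⊼ g2 = ((in3 ⊼ in1) ⊼ in2) ⊼ (in1 ∧ in0)

((in3 ⊼ in1) ⊼ in2) ⊼ (in1 ∧ in0)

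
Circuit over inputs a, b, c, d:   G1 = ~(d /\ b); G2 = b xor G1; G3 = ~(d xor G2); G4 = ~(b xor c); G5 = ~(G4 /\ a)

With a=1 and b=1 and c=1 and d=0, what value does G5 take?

0

G4 = ~(1 xor 1) = 1
G5 = ~(1 /\ 1) = 0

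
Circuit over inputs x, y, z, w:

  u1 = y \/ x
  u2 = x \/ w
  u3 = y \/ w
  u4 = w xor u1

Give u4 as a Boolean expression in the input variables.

w xor (y \/ x)

u1 = y \/ x
u4 = w xor u1 = w xor (y \/ x)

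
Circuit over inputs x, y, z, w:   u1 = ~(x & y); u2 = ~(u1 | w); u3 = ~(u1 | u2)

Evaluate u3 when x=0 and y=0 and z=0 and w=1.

0

u1 = ~(0 & 0) = 1
u2 = ~(1 | 1) = 0
u3 = ~(1 | 0) = 0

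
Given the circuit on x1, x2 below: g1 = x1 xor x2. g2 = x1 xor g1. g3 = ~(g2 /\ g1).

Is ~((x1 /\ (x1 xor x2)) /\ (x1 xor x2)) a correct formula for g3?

g1 = x1 xor x2
g2 = x1 xor g1 = x1 xor (x1 xor x2)
g3 = ~(g2 /\ g1) = ~((x1 xor (x1 xor x2)) /\ (x1 xor x2))
At x1=0, x2=1: circuit gives 0, formula gives 1.

No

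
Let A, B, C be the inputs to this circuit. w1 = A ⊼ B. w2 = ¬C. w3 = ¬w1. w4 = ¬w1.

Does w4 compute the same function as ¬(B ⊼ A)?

Yes

w1 = A ⊼ B
w4 = ¬w1 = ¬(A ⊼ B)
At A=0, B=0, C=0: circuit gives 0, formula gives 0.
At A=1, B=1, C=0: circuit gives 1, formula gives 1.
Agrees on all 8 inputs.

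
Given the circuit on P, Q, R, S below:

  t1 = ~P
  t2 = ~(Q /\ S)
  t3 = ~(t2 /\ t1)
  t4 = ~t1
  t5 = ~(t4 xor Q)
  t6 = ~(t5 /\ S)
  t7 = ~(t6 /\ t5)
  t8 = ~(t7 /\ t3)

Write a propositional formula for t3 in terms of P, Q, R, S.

~((~(Q /\ S)) /\ ~P)

t1 = ~P
t2 = ~(Q /\ S)
t3 = ~(t2 /\ t1) = ~((~(Q /\ S)) /\ ~P)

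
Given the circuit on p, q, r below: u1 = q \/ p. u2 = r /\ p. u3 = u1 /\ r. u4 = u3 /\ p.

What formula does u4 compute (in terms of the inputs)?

((q \/ p) /\ r) /\ p

u1 = q \/ p
u3 = u1 /\ r = (q \/ p) /\ r
u4 = u3 /\ p = ((q \/ p) /\ r) /\ p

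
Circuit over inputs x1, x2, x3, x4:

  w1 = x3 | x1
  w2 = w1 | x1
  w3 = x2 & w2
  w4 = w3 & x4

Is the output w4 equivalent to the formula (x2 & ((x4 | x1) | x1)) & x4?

w1 = x3 | x1
w2 = w1 | x1 = (x3 | x1) | x1
w3 = x2 & w2 = x2 & ((x3 | x1) | x1)
w4 = w3 & x4 = (x2 & ((x3 | x1) | x1)) & x4
At x1=0, x2=1, x3=0, x4=1: circuit gives 0, formula gives 1.

No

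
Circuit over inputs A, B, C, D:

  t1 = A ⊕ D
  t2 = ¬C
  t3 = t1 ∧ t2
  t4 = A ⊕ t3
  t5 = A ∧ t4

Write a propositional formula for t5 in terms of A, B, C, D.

t1 = A ⊕ D
t2 = ¬C
t3 = t1 ∧ t2 = (A ⊕ D) ∧ ¬C
t4 = A ⊕ t3 = A ⊕ ((A ⊕ D) ∧ ¬C)
t5 = A ∧ t4 = A ∧ (A ⊕ ((A ⊕ D) ∧ ¬C))

A ∧ (A ⊕ ((A ⊕ D) ∧ ¬C))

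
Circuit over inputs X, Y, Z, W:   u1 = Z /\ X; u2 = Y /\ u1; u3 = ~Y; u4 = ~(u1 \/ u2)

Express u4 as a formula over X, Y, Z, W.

u1 = Z /\ X
u2 = Y /\ u1 = Y /\ (Z /\ X)
u4 = ~(u1 \/ u2) = ~((Z /\ X) \/ (Y /\ (Z /\ X)))

~((Z /\ X) \/ (Y /\ (Z /\ X)))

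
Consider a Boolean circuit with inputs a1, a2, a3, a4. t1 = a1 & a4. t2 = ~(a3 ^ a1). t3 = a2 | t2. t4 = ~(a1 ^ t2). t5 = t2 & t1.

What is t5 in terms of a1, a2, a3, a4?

t1 = a1 & a4
t2 = ~(a3 ^ a1)
t5 = t2 & t1 = (~(a3 ^ a1)) & (a1 & a4)

(~(a3 ^ a1)) & (a1 & a4)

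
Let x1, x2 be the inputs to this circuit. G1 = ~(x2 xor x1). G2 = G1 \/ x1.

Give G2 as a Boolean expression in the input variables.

G1 = ~(x2 xor x1)
G2 = G1 \/ x1 = (~(x2 xor x1)) \/ x1

(~(x2 xor x1)) \/ x1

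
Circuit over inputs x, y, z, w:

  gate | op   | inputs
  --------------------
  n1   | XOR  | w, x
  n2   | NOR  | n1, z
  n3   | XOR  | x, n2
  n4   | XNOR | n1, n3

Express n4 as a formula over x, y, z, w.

n1 = w XOR x
n2 = n1 NOR z = (w XOR x) NOR z
n3 = x XOR n2 = x XOR ((w XOR x) NOR z)
n4 = n1 XNOR n3 = (w XOR x) XNOR (x XOR ((w XOR x) NOR z))

(w XOR x) XNOR (x XOR ((w XOR x) NOR z))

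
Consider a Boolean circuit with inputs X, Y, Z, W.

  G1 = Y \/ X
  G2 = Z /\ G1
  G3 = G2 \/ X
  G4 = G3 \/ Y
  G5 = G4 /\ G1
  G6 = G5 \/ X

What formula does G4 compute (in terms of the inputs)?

G1 = Y \/ X
G2 = Z /\ G1 = Z /\ (Y \/ X)
G3 = G2 \/ X = (Z /\ (Y \/ X)) \/ X
G4 = G3 \/ Y = ((Z /\ (Y \/ X)) \/ X) \/ Y

((Z /\ (Y \/ X)) \/ X) \/ Y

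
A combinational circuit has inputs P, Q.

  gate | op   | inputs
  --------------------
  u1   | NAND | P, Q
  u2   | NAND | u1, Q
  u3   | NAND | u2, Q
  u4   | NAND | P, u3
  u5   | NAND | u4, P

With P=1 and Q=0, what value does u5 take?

u1 = 1 NAND 0 = 1
u2 = 1 NAND 0 = 1
u3 = 1 NAND 0 = 1
u4 = 1 NAND 1 = 0
u5 = 0 NAND 1 = 1

1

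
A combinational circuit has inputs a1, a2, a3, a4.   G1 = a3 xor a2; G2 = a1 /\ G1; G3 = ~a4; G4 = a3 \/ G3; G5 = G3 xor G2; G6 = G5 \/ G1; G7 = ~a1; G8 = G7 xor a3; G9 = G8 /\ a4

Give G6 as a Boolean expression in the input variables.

(~a4 xor (a1 /\ (a3 xor a2))) \/ (a3 xor a2)

G1 = a3 xor a2
G2 = a1 /\ G1 = a1 /\ (a3 xor a2)
G3 = ~a4
G5 = G3 xor G2 = ~a4 xor (a1 /\ (a3 xor a2))
G6 = G5 \/ G1 = (~a4 xor (a1 /\ (a3 xor a2))) \/ (a3 xor a2)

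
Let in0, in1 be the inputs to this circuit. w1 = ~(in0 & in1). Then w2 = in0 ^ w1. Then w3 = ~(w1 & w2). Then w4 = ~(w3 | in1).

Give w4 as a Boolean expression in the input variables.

w1 = ~(in0 & in1)
w2 = in0 ^ w1 = in0 ^ (~(in0 & in1))
w3 = ~(w1 & w2) = ~((~(in0 & in1)) & (in0 ^ (~(in0 & in1))))
w4 = ~(w3 | in1) = ~((~((~(in0 & in1)) & (in0 ^ (~(in0 & in1))))) | in1)

~((~((~(in0 & in1)) & (in0 ^ (~(in0 & in1))))) | in1)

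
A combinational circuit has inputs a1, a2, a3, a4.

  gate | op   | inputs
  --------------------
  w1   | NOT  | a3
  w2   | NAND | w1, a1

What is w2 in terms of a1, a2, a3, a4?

w1 = NOT a3
w2 = w1 NAND a1 = NOT a3 NAND a1

NOT a3 NAND a1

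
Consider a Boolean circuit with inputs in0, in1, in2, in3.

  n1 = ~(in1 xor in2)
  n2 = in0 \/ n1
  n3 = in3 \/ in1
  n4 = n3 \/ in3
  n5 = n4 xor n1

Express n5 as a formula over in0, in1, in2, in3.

n1 = ~(in1 xor in2)
n3 = in3 \/ in1
n4 = n3 \/ in3 = (in3 \/ in1) \/ in3
n5 = n4 xor n1 = ((in3 \/ in1) \/ in3) xor (~(in1 xor in2))

((in3 \/ in1) \/ in3) xor (~(in1 xor in2))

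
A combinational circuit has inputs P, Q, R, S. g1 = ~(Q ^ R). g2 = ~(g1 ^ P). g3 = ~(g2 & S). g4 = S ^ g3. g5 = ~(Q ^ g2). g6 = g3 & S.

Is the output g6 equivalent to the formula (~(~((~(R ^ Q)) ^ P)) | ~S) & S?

g1 = ~(Q ^ R)
g2 = ~(g1 ^ P) = ~((~(Q ^ R)) ^ P)
g3 = ~(g2 & S) = ~((~((~(Q ^ R)) ^ P)) & S)
g6 = g3 & S = (~((~((~(Q ^ R)) ^ P)) & S)) & S
At P=0, Q=0, R=0, S=0: circuit gives 0, formula gives 0.
At P=0, Q=0, R=0, S=1: circuit gives 1, formula gives 1.
Agrees on all 16 inputs.

Yes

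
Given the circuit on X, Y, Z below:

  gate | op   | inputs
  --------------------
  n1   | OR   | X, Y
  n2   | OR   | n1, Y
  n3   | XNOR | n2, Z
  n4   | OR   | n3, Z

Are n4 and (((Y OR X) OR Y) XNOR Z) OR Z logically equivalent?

Yes

n1 = X OR Y
n2 = n1 OR Y = (X OR Y) OR Y
n3 = n2 XNOR Z = ((X OR Y) OR Y) XNOR Z
n4 = n3 OR Z = (((X OR Y) OR Y) XNOR Z) OR Z
At X=0, Y=1, Z=0: circuit gives 0, formula gives 0.
At X=0, Y=0, Z=0: circuit gives 1, formula gives 1.
Agrees on all 8 inputs.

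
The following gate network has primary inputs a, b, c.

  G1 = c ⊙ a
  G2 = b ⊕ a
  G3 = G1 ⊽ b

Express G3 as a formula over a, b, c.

G1 = c ⊙ a
G3 = G1 ⊽ b = (c ⊙ a) ⊽ b

(c ⊙ a) ⊽ b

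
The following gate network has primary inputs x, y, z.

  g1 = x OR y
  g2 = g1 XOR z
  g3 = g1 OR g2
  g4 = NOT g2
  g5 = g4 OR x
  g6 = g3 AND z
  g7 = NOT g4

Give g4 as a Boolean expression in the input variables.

NOT ((x OR y) XOR z)

g1 = x OR y
g2 = g1 XOR z = (x OR y) XOR z
g4 = NOT g2 = NOT ((x OR y) XOR z)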